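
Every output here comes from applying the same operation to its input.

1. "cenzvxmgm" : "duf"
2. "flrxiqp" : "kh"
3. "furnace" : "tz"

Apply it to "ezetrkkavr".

yqz

What's happening: shift every letter 1 place backward in the alphabet (wrapping around), then keep one character in every 3, starting at position 2 (positions 2nd, 5th, 8th, ...).
On "ezetrkkavr": the first step gives "dydsqjjzuq", and the second then gives "yqz".
(Check on "furnace": → "etqmzbd" → "tz" ✓)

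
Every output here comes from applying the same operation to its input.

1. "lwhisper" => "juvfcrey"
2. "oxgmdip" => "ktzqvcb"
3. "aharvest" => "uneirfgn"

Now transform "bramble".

enzoyro

Looking at the pairs, the operation is to shift every letter 13 places forward in the alphabet (wrapping around) — i.e. ROT13, then move the first character to the end.
For "bramble", step one produces "oenzoyr"; step two turns that into "enzoyro".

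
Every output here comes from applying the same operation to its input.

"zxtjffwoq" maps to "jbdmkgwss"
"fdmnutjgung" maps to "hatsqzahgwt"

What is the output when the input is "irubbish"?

vfuvehoo

Rule — move the last 3 characters to the front (rotate right by 3), then shift every letter 13 places forward in the alphabet (wrapping around) — i.e. ROT13.
"irubbish" → "ishirubb" → "vfuvehoo".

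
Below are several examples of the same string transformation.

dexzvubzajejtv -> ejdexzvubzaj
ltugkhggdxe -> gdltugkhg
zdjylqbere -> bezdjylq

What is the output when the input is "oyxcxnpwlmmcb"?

mmoyxcxnpwl

Each output is the input with this applied: delete the last 2 characters, then move the last 2 characters to the front (rotate right by 2).
Working it through for "oyxcxnpwlmmcb": intermediate "oyxcxnpwlmm", final "mmoyxcxnpwl".
(Check on "zdjylqbere": → "zdjylqbe" → "bezdjylq" ✓)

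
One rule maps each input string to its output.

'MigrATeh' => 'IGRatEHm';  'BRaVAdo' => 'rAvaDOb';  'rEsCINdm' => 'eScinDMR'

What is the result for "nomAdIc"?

Looking at the pairs, the operation is to move the first character to the end, then flip the case of every letter.
Applying that to "nomAdIc" gives "OMaDiCN".
(Check on "BRaVAdo": → "RaVAdoB" → "rAvaDOb" ✓)

OMaDiCN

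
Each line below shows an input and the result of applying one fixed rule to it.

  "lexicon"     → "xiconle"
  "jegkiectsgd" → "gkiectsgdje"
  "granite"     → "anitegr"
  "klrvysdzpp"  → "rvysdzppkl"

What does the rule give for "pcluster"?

The pattern: move the first 2 characters to the end (rotate left by 2).
For "pcluster" the result is "lusterpc".

lusterpc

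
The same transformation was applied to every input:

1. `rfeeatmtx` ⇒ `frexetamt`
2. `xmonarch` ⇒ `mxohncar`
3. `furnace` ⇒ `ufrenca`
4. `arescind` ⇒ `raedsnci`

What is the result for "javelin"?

ajvneil

The rule is to move the first character to the end, then take characters alternately from the front and the back (1st, last, 2nd, 2nd-last, ...).
For "javelin", step one produces "avelinj"; step two turns that into "ajvneil".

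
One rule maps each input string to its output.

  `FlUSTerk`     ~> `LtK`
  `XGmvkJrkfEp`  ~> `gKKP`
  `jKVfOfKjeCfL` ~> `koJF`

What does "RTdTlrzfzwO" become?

tLFo

Each output is the input with this applied: keep one character in every 3, starting at position 2 (positions 2nd, 5th, 8th, ...), then flip the case of every letter.
For "RTdTlrzfzwO", step one produces "TlfO"; step two turns that into "tLFo".
(Check on "XGmvkJrkfEp": → "Gkkp" → "gKKP" ✓)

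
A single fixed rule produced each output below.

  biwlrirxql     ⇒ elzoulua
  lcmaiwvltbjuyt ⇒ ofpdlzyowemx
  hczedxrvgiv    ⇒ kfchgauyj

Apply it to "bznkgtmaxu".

ecqnjwpd

In each case the input is transformed by: shift every letter 3 places forward in the alphabet (wrapping around), then delete the last 2 characters.
Doing the same to "bznkgtmaxu": "ecqnjwpd".
(Check on "lcmaiwvltbjuyt": → "ofpdlzyowemxbw" → "ofpdlzyowemx" ✓)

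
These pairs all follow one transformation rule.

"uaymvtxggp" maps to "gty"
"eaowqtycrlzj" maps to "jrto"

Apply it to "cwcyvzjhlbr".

What's happening: keep one character in every 3, starting at position 3 (positions 3rd, 6th, 9th, ...), then reverse the string.
Applying both steps to "cwcyvzjhlbr": "czl", then "lzc".

lzc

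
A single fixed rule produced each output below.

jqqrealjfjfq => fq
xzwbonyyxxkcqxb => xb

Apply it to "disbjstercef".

ef

Each output is the input with this applied: keep only the last 2 characters.
"disbjstercef" → "ef".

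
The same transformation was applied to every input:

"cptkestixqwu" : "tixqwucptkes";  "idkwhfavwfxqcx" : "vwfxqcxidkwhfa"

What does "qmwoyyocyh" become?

Rule — swap the front and back halves of the string.
On "qmwoyyocyh" that produces "yocyhqmwoy".

yocyhqmwoy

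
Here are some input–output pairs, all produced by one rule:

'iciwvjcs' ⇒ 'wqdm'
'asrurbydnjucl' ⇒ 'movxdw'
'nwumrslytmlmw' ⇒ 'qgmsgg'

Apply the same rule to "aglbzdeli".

avxf

In each case the input is transformed by: shift every letter 6 places backward in the alphabet (wrapping around), then keep every other character starting from the second (positions 2nd, 4th, 6th, ...).
Working it through for "aglbzdeli": intermediate "uafvtxyfc", final "avxf".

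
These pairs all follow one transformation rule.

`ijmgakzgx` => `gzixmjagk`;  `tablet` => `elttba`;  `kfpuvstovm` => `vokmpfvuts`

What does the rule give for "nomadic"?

idncmoa

Looking at the pairs, the operation is to move the last 3 characters to the front (rotate right by 3), then swap each adjacent pair of characters (1↔2, 3↔4, ...).
Working it through for "nomadic": intermediate "dicnoma", final "idncmoa".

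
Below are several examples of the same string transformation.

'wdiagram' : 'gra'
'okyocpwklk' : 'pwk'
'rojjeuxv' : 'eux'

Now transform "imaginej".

Each output is the input with this applied: swap the front and back halves of the string, then keep only the first 3 characters.
Starting from "imaginej": after the first operation, "inejimag"; after the second, "ine".

ine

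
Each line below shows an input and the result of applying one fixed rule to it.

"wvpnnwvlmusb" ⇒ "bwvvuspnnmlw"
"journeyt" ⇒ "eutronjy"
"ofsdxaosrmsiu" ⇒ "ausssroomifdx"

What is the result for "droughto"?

The rule is to sort the characters into reverse alphabetical order, then swap the first and last characters.
For "droughto", step one produces "utroohgd"; step two turns that into "dtroohgu".

dtroohgu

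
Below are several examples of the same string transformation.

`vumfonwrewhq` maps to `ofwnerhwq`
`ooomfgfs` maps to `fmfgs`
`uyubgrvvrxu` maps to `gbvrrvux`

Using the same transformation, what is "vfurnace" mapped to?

The transformation: delete the first 3 characters, then swap each adjacent pair of characters (1↔2, 3↔4, ...).
Starting from "vfurnace": after the first operation, "rnace"; after the second, "nrcae".

nrcae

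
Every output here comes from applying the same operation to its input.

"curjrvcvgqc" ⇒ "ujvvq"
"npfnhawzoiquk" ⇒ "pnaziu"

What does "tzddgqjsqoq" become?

zdqso

In each case the input is transformed by: keep every other character starting from the second (positions 2nd, 4th, 6th, ...).
On "tzddgqjsqoq" that produces "zdqso".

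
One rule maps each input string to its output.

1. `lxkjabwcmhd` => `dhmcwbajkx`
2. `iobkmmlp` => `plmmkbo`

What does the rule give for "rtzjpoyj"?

jyopjzt

Rule — delete the first character, then reverse the string.
Applying both steps to "rtzjpoyj": "tzjpoyj", then "jyopjzt".
(Check on "lxkjabwcmhd": → "xkjabwcmhd" → "dhmcwbajkx" ✓)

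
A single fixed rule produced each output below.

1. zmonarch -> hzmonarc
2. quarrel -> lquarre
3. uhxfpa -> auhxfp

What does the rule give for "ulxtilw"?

Each output is the input with this applied: move the last character to the front.
So "ulxtilw" becomes "wulxtil".

wulxtil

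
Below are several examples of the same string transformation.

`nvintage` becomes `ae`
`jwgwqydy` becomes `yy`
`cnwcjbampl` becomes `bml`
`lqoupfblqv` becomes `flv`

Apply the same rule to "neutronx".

The rule is to keep every other character starting from the second (positions 2nd, 4th, 6th, ...), then delete the first 2 characters.
"neutronx" → "etox" → "ox".

ox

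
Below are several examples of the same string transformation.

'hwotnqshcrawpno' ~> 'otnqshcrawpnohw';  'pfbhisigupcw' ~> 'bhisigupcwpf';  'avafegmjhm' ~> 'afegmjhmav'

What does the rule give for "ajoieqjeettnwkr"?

oieqjeettnwkraj

Looking at the pairs, the operation is to move the first 2 characters to the end (rotate left by 2).
Doing the same to "ajoieqjeettnwkr": "oieqjeettnwkraj".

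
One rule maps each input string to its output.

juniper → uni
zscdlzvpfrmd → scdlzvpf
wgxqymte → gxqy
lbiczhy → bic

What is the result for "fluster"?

lus

Each output is the input with this applied: delete the first character, then delete the last 3 characters.
Starting from "fluster": after the first operation, "luster"; after the second, "lus".
(Check on "lbiczhy": → "biczhy" → "bic" ✓)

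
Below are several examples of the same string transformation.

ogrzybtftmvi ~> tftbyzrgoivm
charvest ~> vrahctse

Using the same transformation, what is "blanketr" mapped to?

knalbrte

Each output is the input with this applied: reverse the string, then move the first 3 characters to the end (rotate left by 3).
For "blanketr", step one produces "rteknalb"; step two turns that into "knalbrte".
(Check on "charvest": → "tsevrahc" → "vrahctse" ✓)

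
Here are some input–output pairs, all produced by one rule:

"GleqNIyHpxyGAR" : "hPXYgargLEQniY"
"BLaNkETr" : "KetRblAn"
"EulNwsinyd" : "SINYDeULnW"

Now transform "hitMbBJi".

BbjIHITm

Looking at the pairs, the operation is to flip the case of every letter, then swap the front and back halves of the string.
"hitMbBJi" → "HITmBbjI" → "BbjIHITm".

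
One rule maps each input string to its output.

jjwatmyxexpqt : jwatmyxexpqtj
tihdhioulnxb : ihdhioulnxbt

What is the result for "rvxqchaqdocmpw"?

vxqchaqdocmpwr

What's happening: move the first character to the end.
On "rvxqchaqdocmpw" that produces "vxqchaqdocmpwr".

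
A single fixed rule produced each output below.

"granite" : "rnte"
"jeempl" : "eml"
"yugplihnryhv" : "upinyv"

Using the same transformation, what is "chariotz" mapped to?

Each output is the input with this applied: swap each adjacent pair of characters (1↔2, 3↔4, ...), then keep every other character starting from the first (positions 1st, 3rd, 5th, ...).
Starting from "chariotz": after the first operation, "hcraoizt"; after the second, "hroz".
(Check on "yugplihnryhv": → "uypgilnhyrvh" → "upinyv" ✓)

hroz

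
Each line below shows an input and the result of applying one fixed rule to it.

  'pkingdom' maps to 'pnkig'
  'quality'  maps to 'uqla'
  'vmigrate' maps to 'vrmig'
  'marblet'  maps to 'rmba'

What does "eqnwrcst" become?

Each output is the input with this applied: delete the last 3 characters, then sort the characters into reverse alphabetical order.
Starting from "eqnwrcst": after the first operation, "eqnwr"; after the second, "wrqne".

wrqne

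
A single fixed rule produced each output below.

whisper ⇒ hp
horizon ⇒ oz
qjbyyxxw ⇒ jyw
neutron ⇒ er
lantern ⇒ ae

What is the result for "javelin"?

The pattern: keep one character in every 3, starting at position 2 (positions 2nd, 5th, 8th, ...).
For "javelin" the result is "al".

al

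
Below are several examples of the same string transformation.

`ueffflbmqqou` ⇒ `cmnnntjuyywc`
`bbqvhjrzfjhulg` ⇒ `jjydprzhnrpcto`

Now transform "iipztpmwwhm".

qqxhbxueepu

The transformation: shift every letter 8 places forward in the alphabet (wrapping around).
Applying that to "iipztpmwwhm" gives "qqxhbxueepu".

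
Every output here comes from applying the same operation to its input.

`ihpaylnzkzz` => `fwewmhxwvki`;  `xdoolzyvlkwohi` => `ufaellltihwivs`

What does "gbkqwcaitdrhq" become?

Each output is the input with this applied: take characters alternately from the front and the back (1st, last, 2nd, 2nd-last, ...), then shift every letter 3 places backward in the alphabet (wrapping around).
Applying both steps to "gbkqwcaitdrhq": "gqbhkrqdwtcia", then "dnyehonatqzfx".

dnyehonatqzfx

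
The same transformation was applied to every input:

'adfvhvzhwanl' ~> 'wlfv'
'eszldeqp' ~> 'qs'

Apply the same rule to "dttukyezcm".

Rule — swap the front and back halves of the string, then keep one character in every 3, starting at position 3 (positions 3rd, 6th, 9th, ...).
Applying both steps to "dttukyezcm": "yezcmdttuk", then "zdu".
(Check on "eszldeqp": → "deqpeszl" → "qs" ✓)

zdu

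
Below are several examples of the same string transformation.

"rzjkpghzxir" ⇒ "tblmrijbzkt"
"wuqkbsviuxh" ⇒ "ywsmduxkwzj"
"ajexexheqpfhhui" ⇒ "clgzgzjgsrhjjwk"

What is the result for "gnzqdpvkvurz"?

ipbsfrxmxwtb

Rule — shift every letter 2 places forward in the alphabet (wrapping around).
On "gnzqdpvkvurz" that produces "ipbsfrxmxwtb".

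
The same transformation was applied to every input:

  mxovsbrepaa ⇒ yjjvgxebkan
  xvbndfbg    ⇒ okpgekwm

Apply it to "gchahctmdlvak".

ejtplqjqlcvmu

Each output is the input with this applied: move the last 3 characters to the front (rotate right by 3), then shift every letter 9 places forward in the alphabet (wrapping around).
On "gchahctmdlvak": the first step gives "vakgchahctmdl", and the second then gives "ejtplqjqlcvmu".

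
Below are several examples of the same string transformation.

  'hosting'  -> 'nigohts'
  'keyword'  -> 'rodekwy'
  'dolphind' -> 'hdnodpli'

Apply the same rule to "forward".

What's happening: swap each adjacent pair of characters (1↔2, 3↔4, ...), then move the last 3 characters to the front (rotate right by 3).
Starting from "forward": after the first operation, "ofwrrad"; after the second, "radofwr".

radofwr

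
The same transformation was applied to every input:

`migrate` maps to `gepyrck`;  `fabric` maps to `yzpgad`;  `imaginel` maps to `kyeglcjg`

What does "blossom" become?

jmqqmkz

Rule — move the first character to the end, then shift every letter 2 places backward in the alphabet (wrapping around).
Starting from "blossom": after the first operation, "lossomb"; after the second, "jmqqmkz".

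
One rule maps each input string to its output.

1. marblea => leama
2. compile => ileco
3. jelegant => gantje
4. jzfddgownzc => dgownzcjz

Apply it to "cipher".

The transformation: move the first 2 characters to the end (rotate left by 2), then delete the first 2 characters.
For "cipher", step one produces "pherci"; step two turns that into "erci".
(Check on "jelegant": → "legantje" → "gantje" ✓)

erci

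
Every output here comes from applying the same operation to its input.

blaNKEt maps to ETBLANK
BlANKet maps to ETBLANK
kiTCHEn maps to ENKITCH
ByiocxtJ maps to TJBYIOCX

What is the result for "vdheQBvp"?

VPVDHEQB

Looking at the pairs, the operation is to move the last 2 characters to the front (rotate right by 2), then convert every letter to uppercase.
Applying both steps to "vdheQBvp": "vpvdheQB", then "VPVDHEQB".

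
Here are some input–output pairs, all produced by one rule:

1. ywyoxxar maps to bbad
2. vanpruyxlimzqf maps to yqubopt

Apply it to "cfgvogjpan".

Each output is the input with this applied: keep every other character starting from the first (positions 1st, 3rd, 5th, ...), then shift every letter 3 places forward in the alphabet (wrapping around).
Working it through for "cfgvogjpan": intermediate "cgoja", final "fjrmd".
(Check on "vanpruyxlimzqf": → "vnrylmq" → "yqubopt" ✓)

fjrmd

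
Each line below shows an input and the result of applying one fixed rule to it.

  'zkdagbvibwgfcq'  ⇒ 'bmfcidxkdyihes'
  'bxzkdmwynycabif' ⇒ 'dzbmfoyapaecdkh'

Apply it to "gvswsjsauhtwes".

ixuyulucwjvygu

Each output is the input with this applied: shift every letter 2 places forward in the alphabet (wrapping around).
Applying that to "gvswsjsauhtwes" gives "ixuyulucwjvygu".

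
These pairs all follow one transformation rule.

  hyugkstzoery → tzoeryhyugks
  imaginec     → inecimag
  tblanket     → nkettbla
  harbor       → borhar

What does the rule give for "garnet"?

The transformation: swap the front and back halves of the string.
So "garnet" becomes "netgar".

netgar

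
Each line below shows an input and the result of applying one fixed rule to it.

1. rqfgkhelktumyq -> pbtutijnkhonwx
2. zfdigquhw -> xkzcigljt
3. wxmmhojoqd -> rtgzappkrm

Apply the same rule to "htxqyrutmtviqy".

What's happening: shift every letter 3 places forward in the alphabet (wrapping around), then move the last 3 characters to the front (rotate right by 3).
"htxqyrutmtviqy" → "kwatbuxwpwyltb" → "ltbkwatbuxwpwy".
(Check on "wxmmhojoqd": → "zappkrmrtg" → "rtgzappkrm" ✓)

ltbkwatbuxwpwy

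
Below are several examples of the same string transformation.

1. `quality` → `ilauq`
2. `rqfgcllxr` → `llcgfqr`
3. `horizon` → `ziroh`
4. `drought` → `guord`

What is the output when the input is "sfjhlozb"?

olhjfs

The rule is to reverse the string, then delete the first 2 characters.
On "sfjhlozb": the first step gives "bzolhjfs", and the second then gives "olhjfs".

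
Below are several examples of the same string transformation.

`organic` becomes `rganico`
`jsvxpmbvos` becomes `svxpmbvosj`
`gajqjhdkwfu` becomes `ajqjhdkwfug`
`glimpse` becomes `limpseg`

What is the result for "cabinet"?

abinetc

Looking at the pairs, the operation is to move the first character to the end.
Doing the same to "cabinet": "abinetc".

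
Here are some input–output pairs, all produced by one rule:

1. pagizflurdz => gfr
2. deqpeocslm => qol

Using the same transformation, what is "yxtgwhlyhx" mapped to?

The pattern: keep one character in every 3, starting at position 3 (positions 3rd, 6th, 9th, ...).
"yxtgwhlyhx" → "thh".

thh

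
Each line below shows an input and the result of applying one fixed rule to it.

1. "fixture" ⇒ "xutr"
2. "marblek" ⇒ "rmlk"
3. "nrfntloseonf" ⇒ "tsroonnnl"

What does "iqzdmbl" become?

zqml

The pattern: sort the characters into reverse alphabetical order, then delete the last 3 characters.
Working it through for "iqzdmbl": intermediate "zqmlidb", final "zqml".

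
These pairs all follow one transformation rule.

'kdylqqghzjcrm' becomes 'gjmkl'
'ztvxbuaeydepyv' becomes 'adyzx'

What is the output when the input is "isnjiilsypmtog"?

The transformation: keep one character in every 3, starting at position 1 (positions 1st, 4th, 7th, ...), then move the last 3 characters to the front (rotate right by 3).
Doing the same to "isnjiilsypmtog": "lpoij".

lpoij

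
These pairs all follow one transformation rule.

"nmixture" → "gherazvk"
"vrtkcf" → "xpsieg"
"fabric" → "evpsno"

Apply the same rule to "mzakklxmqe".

ykzdrzmnxx

The pattern: swap the front and back halves of the string, then shift every letter 13 places forward in the alphabet (wrapping around) — i.e. ROT13.
Applying both steps to "mzakklxmqe": "lxmqemzakk", then "ykzdrzmnxx".
(Check on "vrtkcf": → "kcfvrt" → "xpsieg" ✓)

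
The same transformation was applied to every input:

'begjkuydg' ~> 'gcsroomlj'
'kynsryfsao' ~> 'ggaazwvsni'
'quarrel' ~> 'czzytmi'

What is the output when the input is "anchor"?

zwvpki

In each case the input is transformed by: sort the characters into reverse alphabetical order, then shift every letter 8 places forward in the alphabet (wrapping around).
So "anchor" becomes "zwvpki".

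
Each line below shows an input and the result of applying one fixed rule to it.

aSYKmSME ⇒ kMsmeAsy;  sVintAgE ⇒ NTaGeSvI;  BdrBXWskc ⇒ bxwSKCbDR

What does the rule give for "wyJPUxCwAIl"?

puXcWaiLWYj

Looking at the pairs, the operation is to flip the case of every letter, then move the first 3 characters to the end (rotate left by 3).
Starting from "wyJPUxCwAIl": after the first operation, "WYjpuXcWaiL"; after the second, "puXcWaiLWYj".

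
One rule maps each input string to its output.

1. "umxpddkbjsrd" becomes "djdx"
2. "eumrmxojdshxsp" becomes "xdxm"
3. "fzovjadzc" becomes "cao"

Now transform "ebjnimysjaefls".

The transformation: keep one character in every 3, starting at position 3 (positions 3rd, 6th, 9th, ...), then reverse the string.
On "ebjnimysjaefls": the first step gives "jmjf", and the second then gives "fjmj".

fjmj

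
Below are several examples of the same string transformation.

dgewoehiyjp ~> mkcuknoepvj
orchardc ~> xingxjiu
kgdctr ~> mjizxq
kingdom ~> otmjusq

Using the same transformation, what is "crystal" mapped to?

xeyzgri

The pattern: shift every letter 6 places forward in the alphabet (wrapping around), then move the first character to the end.
Applying both steps to "crystal": "ixeyzgr", then "xeyzgri".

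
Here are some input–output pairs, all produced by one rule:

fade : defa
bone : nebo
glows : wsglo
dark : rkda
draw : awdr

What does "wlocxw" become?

Each output is the input with this applied: move the last 2 characters to the front (rotate right by 2).
Applying that to "wlocxw" gives "xwwloc".

xwwloc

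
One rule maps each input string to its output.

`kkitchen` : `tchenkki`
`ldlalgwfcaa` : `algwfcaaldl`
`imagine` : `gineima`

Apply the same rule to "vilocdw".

ocdwvil

The pattern: move the first 3 characters to the end (rotate left by 3).
For "vilocdw" the result is "ocdwvil".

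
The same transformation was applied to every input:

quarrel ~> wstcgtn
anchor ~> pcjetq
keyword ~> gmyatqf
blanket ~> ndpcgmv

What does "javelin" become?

clgxknp

Looking at the pairs, the operation is to shift every letter 2 places forward in the alphabet (wrapping around), then swap each adjacent pair of characters (1↔2, 3↔4, ...).
For "javelin", step one produces "lcxgnkp"; step two turns that into "clgxknp".
(Check on "keyword": → "mgayqtf" → "gmyatqf" ✓)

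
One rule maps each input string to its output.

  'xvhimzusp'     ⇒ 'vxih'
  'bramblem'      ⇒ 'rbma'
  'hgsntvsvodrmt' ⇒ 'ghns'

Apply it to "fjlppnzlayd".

jfpl

Rule — swap each adjacent pair of characters (1↔2, 3↔4, ...), then keep only the first 4 characters.
Working it through for "fjlppnzlayd": intermediate "jfplnplzyad", final "jfpl".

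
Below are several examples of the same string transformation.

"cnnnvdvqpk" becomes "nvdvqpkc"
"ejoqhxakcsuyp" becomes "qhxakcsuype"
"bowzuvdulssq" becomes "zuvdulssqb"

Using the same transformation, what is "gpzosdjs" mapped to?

osdjsg

Each output is the input with this applied: move the first character to the end, then delete the first 2 characters.
Applying both steps to "gpzosdjs": "pzosdjsg", then "osdjsg".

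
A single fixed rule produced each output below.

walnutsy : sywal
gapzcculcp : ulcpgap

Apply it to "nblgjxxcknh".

What's happening: move the first 3 characters to the end (rotate left by 3), then delete the first 3 characters.
"nblgjxxcknh" → "gjxxcknhnbl" → "xcknhnbl".

xcknhnbl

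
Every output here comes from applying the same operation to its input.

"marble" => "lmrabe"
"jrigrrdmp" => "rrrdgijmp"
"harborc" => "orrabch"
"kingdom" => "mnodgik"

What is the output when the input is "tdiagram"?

What's happening: sort the characters into alphabetical order, then move the last 3 characters to the front (rotate right by 3).
Working it through for "tdiagram": intermediate "aadgimrt", final "mrtaadgi".

mrtaadgi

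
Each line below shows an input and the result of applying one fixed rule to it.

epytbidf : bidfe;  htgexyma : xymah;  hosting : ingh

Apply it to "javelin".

linj

Each output is the input with this applied: move the first character to the end, then delete the first 3 characters.
For "javelin", step one produces "avelinj"; step two turns that into "linj".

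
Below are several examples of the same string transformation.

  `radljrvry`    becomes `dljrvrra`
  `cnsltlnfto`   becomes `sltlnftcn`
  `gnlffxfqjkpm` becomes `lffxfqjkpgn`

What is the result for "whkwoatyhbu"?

The pattern: delete the last character, then move the first 2 characters to the end (rotate left by 2).
On "whkwoatyhbu" that produces "kwoatyhbwh".

kwoatyhbwh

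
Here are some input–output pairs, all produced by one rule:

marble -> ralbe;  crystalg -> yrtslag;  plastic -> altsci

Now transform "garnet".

raent

In each case the input is transformed by: delete the first character, then swap each adjacent pair of characters (1↔2, 3↔4, ...).
Applying both steps to "garnet": "arnet", then "raent".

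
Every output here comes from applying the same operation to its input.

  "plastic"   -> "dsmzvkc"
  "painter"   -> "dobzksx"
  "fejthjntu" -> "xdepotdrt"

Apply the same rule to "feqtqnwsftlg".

dvqpoadaxgcp

The pattern: move the last 3 characters to the front (rotate right by 3), then shift every letter 10 places forward in the alphabet (wrapping around).
For "feqtqnwsftlg", step one produces "tlgfeqtqnwsf"; step two turns that into "dvqpoadaxgcp".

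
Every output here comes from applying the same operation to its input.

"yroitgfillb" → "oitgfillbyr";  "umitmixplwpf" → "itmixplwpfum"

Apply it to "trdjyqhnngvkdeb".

The pattern: move the first 2 characters to the end (rotate left by 2).
For "trdjyqhnngvkdeb" the result is "djyqhnngvkdebtr".

djyqhnngvkdebtr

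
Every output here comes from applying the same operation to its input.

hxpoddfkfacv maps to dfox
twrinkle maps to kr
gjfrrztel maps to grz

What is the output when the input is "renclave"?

In each case the input is transformed by: sort the characters into alphabetical order, then keep one character in every 3, starting at position 3 (positions 3rd, 6th, 9th, ...).
For "renclave" the result is "en".

en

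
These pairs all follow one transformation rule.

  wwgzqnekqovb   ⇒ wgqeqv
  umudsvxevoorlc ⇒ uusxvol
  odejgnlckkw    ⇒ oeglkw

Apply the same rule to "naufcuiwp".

nucip

The transformation: keep every other character starting from the first (positions 1st, 3rd, 5th, ...).
Applying that to "naufcuiwp" gives "nucip".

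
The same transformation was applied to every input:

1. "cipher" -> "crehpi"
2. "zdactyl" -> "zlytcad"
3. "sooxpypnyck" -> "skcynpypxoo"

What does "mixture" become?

merutxi

Looking at the pairs, the operation is to move the first character to the end, then reverse the string.
"mixture" → "ixturem" → "merutxi".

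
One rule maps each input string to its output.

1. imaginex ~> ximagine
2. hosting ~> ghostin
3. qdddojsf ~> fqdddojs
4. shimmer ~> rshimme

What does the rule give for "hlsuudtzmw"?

Rule — move the last character to the front.
"hlsuudtzmw" → "whlsuudtzm".

whlsuudtzm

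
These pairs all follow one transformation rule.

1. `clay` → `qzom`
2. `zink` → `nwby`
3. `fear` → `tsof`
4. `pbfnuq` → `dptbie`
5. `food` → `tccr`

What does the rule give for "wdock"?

krcqy

Looking at the pairs, the operation is to shift every letter 12 places backward in the alphabet (wrapping around).
Doing the same to "wdock": "krcqy".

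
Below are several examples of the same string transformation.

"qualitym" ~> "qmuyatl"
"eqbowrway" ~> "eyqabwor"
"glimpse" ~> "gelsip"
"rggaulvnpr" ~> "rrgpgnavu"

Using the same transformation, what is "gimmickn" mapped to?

gnikmcm

Looking at the pairs, the operation is to take characters alternately from the front and the back (1st, last, 2nd, 2nd-last, ...), then delete the last character.
"gimmickn" → "gnikmcmi" → "gnikmcm".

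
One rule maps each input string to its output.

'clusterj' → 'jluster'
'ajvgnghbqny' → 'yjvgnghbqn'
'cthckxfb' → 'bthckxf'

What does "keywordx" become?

xeyword

Each output is the input with this applied: delete the first character, then move the last character to the front.
On "keywordx": the first step gives "eywordx", and the second then gives "xeyword".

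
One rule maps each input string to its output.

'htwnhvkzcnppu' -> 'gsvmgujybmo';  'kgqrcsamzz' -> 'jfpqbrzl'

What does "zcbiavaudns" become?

ybahzuztc

Rule — shift every letter 1 place backward in the alphabet (wrapping around), then delete the last 2 characters.
Starting from "zcbiavaudns": after the first operation, "ybahzuztcmr"; after the second, "ybahzuztc".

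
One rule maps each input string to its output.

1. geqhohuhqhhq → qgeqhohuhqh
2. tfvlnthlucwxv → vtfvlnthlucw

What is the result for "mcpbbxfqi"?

imcpbbxf

Each output is the input with this applied: move the last 2 characters to the front (rotate right by 2), then delete the first character.
Applying both steps to "mcpbbxfqi": "qimcpbbxf", then "imcpbbxf".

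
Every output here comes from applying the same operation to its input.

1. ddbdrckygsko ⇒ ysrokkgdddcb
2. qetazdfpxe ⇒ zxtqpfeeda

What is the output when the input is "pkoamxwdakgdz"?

The transformation: sort the characters into reverse alphabetical order.
On "pkoamxwdakgdz" that produces "zxwpomkkgddaa".

zxwpomkkgddaa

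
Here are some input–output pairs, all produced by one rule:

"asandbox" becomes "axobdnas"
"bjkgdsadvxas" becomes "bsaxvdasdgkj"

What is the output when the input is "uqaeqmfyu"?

Rule — reverse the string, then move the last character to the front.
Starting from "uqaeqmfyu": after the first operation, "uyfmqeaqu"; after the second, "uuyfmqeaq".

uuyfmqeaq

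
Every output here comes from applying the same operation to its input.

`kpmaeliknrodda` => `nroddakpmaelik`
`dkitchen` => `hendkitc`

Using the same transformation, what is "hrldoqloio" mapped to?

loiohrldoq

Looking at the pairs, the operation is to move the first character to the end, then swap the front and back halves of the string.
On "hrldoqloio": the first step gives "rldoqloioh", and the second then gives "loiohrldoq".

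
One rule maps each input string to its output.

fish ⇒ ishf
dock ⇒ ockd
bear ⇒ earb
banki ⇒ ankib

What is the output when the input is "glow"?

lowg

Looking at the pairs, the operation is to move the first character to the end.
Doing the same to "glow": "lowg".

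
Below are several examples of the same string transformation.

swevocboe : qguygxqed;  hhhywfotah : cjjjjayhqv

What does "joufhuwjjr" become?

Looking at the pairs, the operation is to move the last 2 characters to the front (rotate right by 2), then shift every letter 2 places forward in the alphabet (wrapping around).
For "joufhuwjjr", step one produces "jrjoufhuwj"; step two turns that into "ltlqwhjwyl".

ltlqwhjwyl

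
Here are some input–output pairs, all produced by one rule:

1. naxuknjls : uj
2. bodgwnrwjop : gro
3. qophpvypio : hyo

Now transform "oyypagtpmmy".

ptm

The rule is to delete the first 2 characters, then keep one character in every 3, starting at position 2 (positions 2nd, 5th, 8th, ...).
For "oyypagtpmmy" the result is "ptm".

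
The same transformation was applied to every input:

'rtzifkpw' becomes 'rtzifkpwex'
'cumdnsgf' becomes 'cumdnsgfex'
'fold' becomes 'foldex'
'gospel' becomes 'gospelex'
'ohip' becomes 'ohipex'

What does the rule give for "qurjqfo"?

qurjqfoex

The rule is to append "ex".
So "qurjqfo" becomes "qurjqfoex".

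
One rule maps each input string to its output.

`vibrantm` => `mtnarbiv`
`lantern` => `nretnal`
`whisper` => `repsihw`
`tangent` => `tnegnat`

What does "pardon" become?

Each output is the input with this applied: reverse the string.
Doing the same to "pardon": "nodrap".

nodrap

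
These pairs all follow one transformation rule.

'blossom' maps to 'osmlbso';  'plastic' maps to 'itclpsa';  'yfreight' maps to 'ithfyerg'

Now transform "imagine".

niemiga

Each output is the input with this applied: swap each adjacent pair of characters (1↔2, 3↔4, ...), then move the last 3 characters to the front (rotate right by 3).
On "imagine": the first step gives "miganie", and the second then gives "niemiga".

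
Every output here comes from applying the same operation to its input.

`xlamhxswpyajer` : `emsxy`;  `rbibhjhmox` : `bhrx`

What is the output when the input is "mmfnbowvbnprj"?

The pattern: keep one character in every 3, starting at position 1 (positions 1st, 4th, 7th, ...), then sort the characters into alphabetical order.
"mmfnbowvbnprj" → "mnwnj" → "jmnnw".

jmnnw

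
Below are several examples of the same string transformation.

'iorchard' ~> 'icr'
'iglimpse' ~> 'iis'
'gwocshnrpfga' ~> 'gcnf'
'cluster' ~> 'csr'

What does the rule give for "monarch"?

Each output is the input with this applied: keep one character in every 3, starting at position 1 (positions 1st, 4th, 7th, ...).
Applying that to "monarch" gives "mah".

mah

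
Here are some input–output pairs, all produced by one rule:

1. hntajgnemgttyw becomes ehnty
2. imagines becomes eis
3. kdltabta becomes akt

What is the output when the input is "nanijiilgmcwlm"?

Looking at the pairs, the operation is to sort the characters into alphabetical order, then keep one character in every 3, starting at position 2 (positions 2nd, 5th, 8th, ...).
Starting from "nanijiilgmcwlm": after the first operation, "acgiiijllmmnnw"; after the second, "cilmw".

cilmw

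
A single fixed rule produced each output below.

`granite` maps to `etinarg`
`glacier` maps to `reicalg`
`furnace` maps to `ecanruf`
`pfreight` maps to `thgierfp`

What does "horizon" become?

In each case the input is transformed by: reverse the string.
For "horizon" the result is "noziroh".

noziroh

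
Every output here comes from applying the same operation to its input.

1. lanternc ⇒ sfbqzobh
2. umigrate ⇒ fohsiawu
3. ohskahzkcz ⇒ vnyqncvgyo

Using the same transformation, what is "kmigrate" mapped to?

In each case the input is transformed by: shift every letter 12 places backward in the alphabet (wrapping around), then swap the front and back halves of the string.
On "kmigrate": the first step gives "yawufohs", and the second then gives "fohsyawu".

fohsyawu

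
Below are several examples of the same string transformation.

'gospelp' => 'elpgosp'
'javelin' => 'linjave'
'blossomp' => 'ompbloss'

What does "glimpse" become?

pseglim

Rule — move the last 3 characters to the front (rotate right by 3).
On "glimpse" that produces "pseglim".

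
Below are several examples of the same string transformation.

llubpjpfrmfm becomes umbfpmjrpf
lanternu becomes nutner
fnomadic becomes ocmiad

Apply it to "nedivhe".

deihv

Each output is the input with this applied: delete the first 2 characters, then take characters alternately from the front and the back (1st, last, 2nd, 2nd-last, ...).
Applying both steps to "nedivhe": "divhe", then "deihv".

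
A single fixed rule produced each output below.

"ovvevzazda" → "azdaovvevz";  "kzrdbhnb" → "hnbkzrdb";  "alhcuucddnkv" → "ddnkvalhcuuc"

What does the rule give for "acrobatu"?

What's happening: move the first character to the end, then swap the front and back halves of the string.
Working it through for "acrobatu": intermediate "crobatua", final "atuacrob".
(Check on "ovvevzazda": → "vvevzazdao" → "azdaovvevz" ✓)

atuacrob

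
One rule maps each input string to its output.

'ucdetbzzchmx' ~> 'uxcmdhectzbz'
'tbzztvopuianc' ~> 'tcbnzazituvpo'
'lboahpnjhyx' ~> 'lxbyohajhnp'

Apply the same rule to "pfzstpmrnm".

pmfnzrsmtp

The transformation: take characters alternately from the front and the back (1st, last, 2nd, 2nd-last, ...).
For "pfzstpmrnm" the result is "pmfnzrsmtp".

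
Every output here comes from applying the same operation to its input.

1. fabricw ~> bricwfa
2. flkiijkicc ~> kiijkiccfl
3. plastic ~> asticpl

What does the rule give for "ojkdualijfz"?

The rule is to move the first 2 characters to the end (rotate left by 2).
On "ojkdualijfz" that produces "kdualijfzoj".

kdualijfzoj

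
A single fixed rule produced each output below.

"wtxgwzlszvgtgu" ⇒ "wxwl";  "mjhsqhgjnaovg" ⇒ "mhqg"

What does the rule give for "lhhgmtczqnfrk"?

In each case the input is transformed by: keep every other character starting from the first (positions 1st, 3rd, 5th, ...), then delete the last 3 characters.
On "lhhgmtczqnfrk": the first step gives "lhmcqfk", and the second then gives "lhmc".

lhmc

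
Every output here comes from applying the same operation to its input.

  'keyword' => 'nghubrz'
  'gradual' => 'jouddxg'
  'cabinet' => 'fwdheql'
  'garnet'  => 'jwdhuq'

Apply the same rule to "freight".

Rule — take characters alternately from the front and the back (1st, last, 2nd, 2nd-last, ...), then shift every letter 3 places forward in the alphabet (wrapping around).
Applying that to "freight" gives "iwukhjl".
(Check on "keyword": → "kderyow" → "nghubrz" ✓)

iwukhjl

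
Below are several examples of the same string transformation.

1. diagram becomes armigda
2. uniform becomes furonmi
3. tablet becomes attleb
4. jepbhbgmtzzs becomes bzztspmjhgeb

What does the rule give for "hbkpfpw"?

bwppkhf

Rule — sort the characters into reverse alphabetical order, then move the last character to the front.
Applying both steps to "hbkpfpw": "wppkhfb", then "bwppkhf".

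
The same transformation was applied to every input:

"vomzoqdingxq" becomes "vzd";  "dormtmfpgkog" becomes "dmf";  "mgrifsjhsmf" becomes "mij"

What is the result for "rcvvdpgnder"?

Each output is the input with this applied: delete the last 3 characters, then keep one character in every 3, starting at position 1 (positions 1st, 4th, 7th, ...).
On "rcvvdpgnder": the first step gives "rcvvdpgn", and the second then gives "rvg".

rvg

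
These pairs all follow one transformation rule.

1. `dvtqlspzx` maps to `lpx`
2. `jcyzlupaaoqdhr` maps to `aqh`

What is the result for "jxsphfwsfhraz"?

The transformation: keep every other character starting from the first (positions 1st, 3rd, 5th, ...), then keep only the last 3 characters.
"jxsphfwsfhraz" → "frz".

frz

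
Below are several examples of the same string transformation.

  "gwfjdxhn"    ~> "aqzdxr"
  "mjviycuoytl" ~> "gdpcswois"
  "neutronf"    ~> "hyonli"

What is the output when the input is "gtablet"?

anuvf

The pattern: shift every letter 6 places backward in the alphabet (wrapping around), then delete the last 2 characters.
For "gtablet" the result is "anuvf".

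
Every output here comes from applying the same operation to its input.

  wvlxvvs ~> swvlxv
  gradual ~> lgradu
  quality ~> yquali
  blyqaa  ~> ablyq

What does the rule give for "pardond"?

dpardo

What's happening: move the last character to the front, then delete the last character.
On "pardond" that produces "dpardo".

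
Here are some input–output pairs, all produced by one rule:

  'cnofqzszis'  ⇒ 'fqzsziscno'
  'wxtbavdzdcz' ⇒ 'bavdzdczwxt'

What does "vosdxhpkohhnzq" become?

dxhpkohhnzqvos

The pattern: move the first 3 characters to the end (rotate left by 3).
Doing the same to "vosdxhpkohhnzq": "dxhpkohhnzqvos".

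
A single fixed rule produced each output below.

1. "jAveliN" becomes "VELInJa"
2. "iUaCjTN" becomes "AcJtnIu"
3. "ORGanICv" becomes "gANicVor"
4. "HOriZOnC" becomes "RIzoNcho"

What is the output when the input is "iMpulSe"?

The pattern: flip the case of every letter, then move the first 2 characters to the end (rotate left by 2).
Working it through for "iMpulSe": intermediate "ImPULsE", final "PULsEIm".

PULsEIm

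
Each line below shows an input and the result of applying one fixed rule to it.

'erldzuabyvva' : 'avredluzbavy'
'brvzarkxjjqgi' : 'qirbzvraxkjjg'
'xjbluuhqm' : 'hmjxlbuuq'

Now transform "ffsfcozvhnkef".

The transformation: swap each adjacent pair of characters (1↔2, 3↔4, ...), then move the last 2 characters to the front (rotate right by 2).
Working it through for "ffsfcozvhnkef": intermediate "fffsocvznhekf", final "kffffsocvznhe".

kffffsocvznhe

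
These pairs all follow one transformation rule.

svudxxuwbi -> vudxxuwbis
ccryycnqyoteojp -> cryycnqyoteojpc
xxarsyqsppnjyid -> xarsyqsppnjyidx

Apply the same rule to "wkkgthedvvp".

kkgthedvvpw

Each output is the input with this applied: move the first character to the end.
For "wkkgthedvvp" the result is "kkgthedvvpw".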